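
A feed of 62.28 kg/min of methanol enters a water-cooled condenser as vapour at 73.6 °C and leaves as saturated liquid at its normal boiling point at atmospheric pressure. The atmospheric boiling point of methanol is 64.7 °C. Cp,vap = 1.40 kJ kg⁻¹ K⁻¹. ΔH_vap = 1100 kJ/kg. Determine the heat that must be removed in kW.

Q_c = 1150 kW

vapour 73.6→64.7 °C: -12.46 kJ/kg
condensation at 64.7 °C: -1100 kJ/kg
Δh = -12.46 + -1100 = -1112.5 kJ/kg
Q = ṁ·Δh = 62.28 kg/min × -1112.5 kJ/kg = -69284 kJ/min
|Q| = 1154.7 kW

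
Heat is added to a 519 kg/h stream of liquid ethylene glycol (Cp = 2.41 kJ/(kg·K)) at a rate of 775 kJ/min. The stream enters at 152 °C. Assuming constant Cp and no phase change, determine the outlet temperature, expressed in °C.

T_out = 189 °C

Q = 775 kJ/min = 46500 kJ/h
ΔT = Q/(ṁ·Cp) = 46500/(519×2.41) = 37.177 K
T_out = 152 + 37.177 = 189.18 °C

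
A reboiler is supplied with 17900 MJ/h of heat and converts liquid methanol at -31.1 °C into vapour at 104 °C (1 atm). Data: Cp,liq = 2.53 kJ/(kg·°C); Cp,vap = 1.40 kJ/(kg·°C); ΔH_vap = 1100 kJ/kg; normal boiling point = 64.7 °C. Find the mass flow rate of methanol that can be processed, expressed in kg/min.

Δh = 2.53×(64.7−-31.1) + 1100 + 1.40×(104−64.7) = 1397.4 kJ/kg
Q = 17900 MJ/h = 4972.2 kJ/s = 298330 kJ/min
ṁ = Q/Δh = 298330 / 1397.4 = 213.49 kg/min

ṁ = 213 kg/min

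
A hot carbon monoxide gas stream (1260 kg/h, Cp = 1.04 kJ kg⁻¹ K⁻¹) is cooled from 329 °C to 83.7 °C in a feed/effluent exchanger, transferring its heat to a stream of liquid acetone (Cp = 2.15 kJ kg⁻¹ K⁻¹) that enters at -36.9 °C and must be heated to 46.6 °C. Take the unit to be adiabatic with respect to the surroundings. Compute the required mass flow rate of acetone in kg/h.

Heat released by hot stream: Q = 1260 × 1.04 × (329 − 83.7) = 321440 kJ/h
Energy balance on cold side (adiabatic exchanger): Q = ṁ_c·Cp_c·(T_c,out − T_c,in)
ṁ_c = 321440 / [2.15 × (46.6 − -36.9)] = 1790.5 kg/h

ṁ_c = 1790 kg/h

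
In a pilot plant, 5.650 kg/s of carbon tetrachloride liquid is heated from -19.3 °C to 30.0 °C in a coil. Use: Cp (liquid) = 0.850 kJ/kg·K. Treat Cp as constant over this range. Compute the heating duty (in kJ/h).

Q = ṁ·Cp·ΔT = 5.650 × 0.850 × (30.0 − -19.3) = 236.76 kJ/s
Heating duty = 852350 kJ/h

Q = 852000 kJ/h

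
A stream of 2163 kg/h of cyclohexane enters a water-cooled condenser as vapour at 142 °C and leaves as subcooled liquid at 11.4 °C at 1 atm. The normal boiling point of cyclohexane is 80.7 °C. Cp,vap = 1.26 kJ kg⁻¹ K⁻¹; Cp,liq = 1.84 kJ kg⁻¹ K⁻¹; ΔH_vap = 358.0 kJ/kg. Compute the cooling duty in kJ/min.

vapour 142→80.7 °C: -77.238 kJ/kg
condensation at 80.7 °C: -358 kJ/kg
liquid 80.7→11.4 °C: -127.51 kJ/kg
Δh = -77.238 + -358 + -127.51 = -562.75 kJ/kg
Q = ṁ·Δh = 2163 kg/h × -562.75 kJ/kg = -1.2172e+06 kJ/h
|Q| = 338.12 kW = 20287 kJ/min

Q_c = 20300 kJ/min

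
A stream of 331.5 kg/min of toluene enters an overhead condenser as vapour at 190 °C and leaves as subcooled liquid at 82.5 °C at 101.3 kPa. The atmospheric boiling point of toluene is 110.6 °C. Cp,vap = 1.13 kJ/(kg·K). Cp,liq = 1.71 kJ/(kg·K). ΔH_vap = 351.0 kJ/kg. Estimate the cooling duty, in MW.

vapour 190→110.6 °C: -89.722 kJ/kg
condensation at 110.6 °C: -351 kJ/kg
liquid 110.6→82.5 °C: -48.051 kJ/kg
Δh = -89.722 + -351 + -48.051 = -488.77 kJ/kg
Q = ṁ·Δh = 331.5 kg/min × -488.77 kJ/kg = -162030 kJ/min
|Q| = 2700.5 kW = 2.7005 MW

Q_c = 2.70 MW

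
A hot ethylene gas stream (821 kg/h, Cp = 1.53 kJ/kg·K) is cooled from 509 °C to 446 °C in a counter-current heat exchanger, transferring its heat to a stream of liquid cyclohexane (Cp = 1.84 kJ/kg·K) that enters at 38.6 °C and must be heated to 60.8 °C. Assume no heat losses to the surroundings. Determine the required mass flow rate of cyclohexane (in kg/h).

ṁ_c = 1940 kg/h

Heat released by hot stream: Q = 821 × 1.53 × (509 − 446) = 79136 kJ/h
Energy balance on cold side (adiabatic exchanger): Q = ṁ_c·Cp_c·(T_c,out − T_c,in)
ṁ_c = 79136 / [1.84 × (60.8 − 38.6)] = 1937.3 kg/h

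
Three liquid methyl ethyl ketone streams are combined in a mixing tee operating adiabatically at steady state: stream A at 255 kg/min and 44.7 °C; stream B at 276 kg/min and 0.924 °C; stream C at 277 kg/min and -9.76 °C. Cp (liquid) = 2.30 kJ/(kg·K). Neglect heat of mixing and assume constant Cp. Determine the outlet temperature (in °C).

T_out = 11.1 °C

Adiabatic, steady state ⇒ Σ ṁᵢCp,ᵢ(T_out − Tᵢ) = 0
T_out = Σ ṁᵢCp,ᵢTᵢ / Σ ṁᵢCp,ᵢ
      = 20585 / 1858.4 = 11.077 °C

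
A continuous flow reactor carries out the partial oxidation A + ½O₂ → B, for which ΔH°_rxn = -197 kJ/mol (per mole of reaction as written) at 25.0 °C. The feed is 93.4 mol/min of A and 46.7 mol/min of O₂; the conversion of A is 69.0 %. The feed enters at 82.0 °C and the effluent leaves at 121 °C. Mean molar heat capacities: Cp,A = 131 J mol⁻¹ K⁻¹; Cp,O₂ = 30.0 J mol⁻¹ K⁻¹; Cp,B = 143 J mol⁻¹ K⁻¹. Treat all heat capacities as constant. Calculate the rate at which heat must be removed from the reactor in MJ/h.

Q_out = 731 MJ/h

Extent of reaction ξ = 0.690 × 93.4 = 64.446 mol/min
Reaction term: ξ·ΔH°_rxn = 64.446 × -197 = -12696 kJ/min
Sensible, feed 82.0→25 °C: -777.27 kJ/min
Outlet flows (mol/min): A 28.954, O₂ 14.477, B 64.446
Sensible, products 25→121 °C: 1290.5 kJ/min
Q = ΔH = -12183 kJ/min = -203.04 kW
Heat removed = 730.96 MJ/h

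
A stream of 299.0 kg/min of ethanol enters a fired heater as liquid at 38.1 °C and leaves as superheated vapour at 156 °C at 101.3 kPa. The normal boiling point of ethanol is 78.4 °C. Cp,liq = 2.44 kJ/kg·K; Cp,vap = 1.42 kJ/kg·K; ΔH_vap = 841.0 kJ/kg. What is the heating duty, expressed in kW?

Q = 5230 kW

liquid 38.1→78.4 °C: 98.332 kJ/kg
vaporisation at 78.4 °C: 841 kJ/kg
vapour 78.4→156 °C: 110.19 kJ/kg
Δh = 98.332 + 841 + 110.19 = 1049.5 kJ/kg
Q = ṁ·Δh = 299.0 kg/min × 1049.5 kJ/kg = 313810 kJ/min
|Q| = 5230.1 kW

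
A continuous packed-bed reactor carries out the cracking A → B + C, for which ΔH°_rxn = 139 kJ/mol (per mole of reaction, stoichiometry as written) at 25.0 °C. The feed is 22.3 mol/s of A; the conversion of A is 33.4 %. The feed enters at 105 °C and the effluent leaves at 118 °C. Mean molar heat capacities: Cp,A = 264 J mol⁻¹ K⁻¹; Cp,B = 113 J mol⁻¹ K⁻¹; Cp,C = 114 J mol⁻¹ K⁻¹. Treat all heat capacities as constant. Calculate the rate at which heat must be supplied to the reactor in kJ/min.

Extent of reaction ξ = 0.334 × 22.3 = 7.4482 mol/s
Reaction term: ξ·ΔH°_rxn = 7.4482 × 139 = 1035.3 kJ/s
Sensible, feed 105→25 °C: -470.98 kJ/s
Outlet flows (mol/s): A 14.852, B 7.4482, C 7.4482
Sensible, products 25→118 °C: 521.88 kJ/s
Q = ΔH = 1086.2 kJ/s = 1086.2 kW
Heat supplied = 65172 kJ/min

Q_in = 65200 kJ/min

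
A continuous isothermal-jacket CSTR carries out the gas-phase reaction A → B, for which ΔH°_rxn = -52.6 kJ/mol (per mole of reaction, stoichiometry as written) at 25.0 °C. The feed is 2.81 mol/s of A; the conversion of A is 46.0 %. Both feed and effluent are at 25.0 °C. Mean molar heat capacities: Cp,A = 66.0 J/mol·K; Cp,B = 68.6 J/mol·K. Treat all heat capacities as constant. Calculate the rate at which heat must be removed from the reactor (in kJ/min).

Q_out = 4080 kJ/min

Extent of reaction ξ = 0.460 × 2.81 = 1.2926 mol/s
Reaction term: ξ·ΔH°_rxn = 1.2926 × -52.6 = -67.991 kJ/s
Q = ΔH = -67.991 kJ/s = -67.991 kW
Heat removed = 4079.4 kJ/min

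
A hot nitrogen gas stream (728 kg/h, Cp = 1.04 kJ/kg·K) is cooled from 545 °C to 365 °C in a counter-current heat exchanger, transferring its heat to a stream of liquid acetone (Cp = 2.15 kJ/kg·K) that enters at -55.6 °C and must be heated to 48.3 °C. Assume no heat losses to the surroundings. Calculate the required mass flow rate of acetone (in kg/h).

Heat released by hot stream: Q = 728 × 1.04 × (545 − 365) = 136280 kJ/h
Energy balance on cold side (adiabatic exchanger): Q = ṁ_c·Cp_c·(T_c,out − T_c,in)
ṁ_c = 136280 / [2.15 × (48.3 − -55.6)] = 610.07 kg/h

ṁ_c = 610 kg/h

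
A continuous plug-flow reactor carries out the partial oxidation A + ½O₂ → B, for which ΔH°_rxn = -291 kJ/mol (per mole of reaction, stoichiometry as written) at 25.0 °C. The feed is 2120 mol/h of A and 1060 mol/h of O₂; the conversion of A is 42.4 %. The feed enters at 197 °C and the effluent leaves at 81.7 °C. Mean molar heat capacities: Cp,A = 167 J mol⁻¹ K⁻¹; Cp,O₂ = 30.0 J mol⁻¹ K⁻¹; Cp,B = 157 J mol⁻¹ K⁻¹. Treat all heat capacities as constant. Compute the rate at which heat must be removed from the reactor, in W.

Extent of reaction ξ = 0.424 × 2120 = 898.88 mol/h
Reaction term: ξ·ΔH°_rxn = 898.88 × -291 = -261570 kJ/h
Sensible, feed 197→25 °C: -66364 kJ/h
Outlet flows (mol/h): A 1221.1, O₂ 610.56, B 898.88
Sensible, products 25→81.7 °C: 20603 kJ/h
Q = ΔH = -307340 kJ/h = -85.371 kW
Heat removed = 85371 W

Q_out = 85400 W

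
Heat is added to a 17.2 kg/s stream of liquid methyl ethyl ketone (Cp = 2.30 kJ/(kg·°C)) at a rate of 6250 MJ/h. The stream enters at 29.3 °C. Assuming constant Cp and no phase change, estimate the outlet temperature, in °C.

T_out = 73.2 °C

Q = 6250 MJ/h = 1736.1 kJ/s
ΔT = Q/(ṁ·Cp) = 1736.1/(17.2×2.30) = 43.886 K
T_out = 29.3 + 43.886 = 73.186 °C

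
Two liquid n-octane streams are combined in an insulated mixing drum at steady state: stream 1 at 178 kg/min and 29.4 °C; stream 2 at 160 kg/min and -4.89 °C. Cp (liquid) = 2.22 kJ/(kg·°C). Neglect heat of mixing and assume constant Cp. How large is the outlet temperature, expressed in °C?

Adiabatic, steady state ⇒ Σ ṁᵢCp,ᵢ(T_out − Tᵢ) = 0
Σ ṁᵢCp,ᵢTᵢ = 178×2.22×29.4 + 160×2.22×-4.89 = 9880.8
Σ ṁᵢCp,ᵢ = 178×2.22 + 160×2.22 = 750.36
T_out = 9880.8 / 750.36 = 13.168 °C

T_out = 13.2 °C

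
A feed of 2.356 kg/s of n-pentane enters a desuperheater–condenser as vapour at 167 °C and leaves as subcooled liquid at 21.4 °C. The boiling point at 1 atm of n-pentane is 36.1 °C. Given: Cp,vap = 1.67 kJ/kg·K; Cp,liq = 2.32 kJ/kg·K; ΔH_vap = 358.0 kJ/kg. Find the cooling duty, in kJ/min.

vapour 167→36.1 °C: -218.6 kJ/kg
condensation at 36.1 °C: -358 kJ/kg
liquid 36.1→21.4 °C: -34.104 kJ/kg
Δh = -218.6 + -358 + -34.104 = -610.71 kJ/kg
Q = ṁ·Δh = 2.356 kg/s × -610.71 kJ/kg = -1438.8 kJ/s
|Q| = 1438.8 kW = 86330 kJ/min

Q_c = 86300 kJ/min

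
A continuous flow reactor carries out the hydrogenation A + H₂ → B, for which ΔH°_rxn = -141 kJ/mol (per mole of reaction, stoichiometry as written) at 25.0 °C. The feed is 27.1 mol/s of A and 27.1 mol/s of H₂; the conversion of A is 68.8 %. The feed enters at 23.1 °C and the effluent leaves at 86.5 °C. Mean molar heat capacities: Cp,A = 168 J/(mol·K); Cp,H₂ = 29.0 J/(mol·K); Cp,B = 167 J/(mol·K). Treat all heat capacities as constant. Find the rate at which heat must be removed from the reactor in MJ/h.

Q_out = 8370 MJ/h

Extent of reaction ξ = 0.688 × 27.1 = 18.645 mol/s
Reaction term: ξ·ΔH°_rxn = 18.645 × -141 = -2628.9 kJ/s
Sensible, feed 23.1→25 °C: 10.144 kJ/s
Outlet flows (mol/s): A 8.4552, H₂ 8.4552, B 18.645
Sensible, products 25→86.5 °C: 293.93 kJ/s
Q = ΔH = -2324.8 kJ/s = -2324.8 kW
Heat removed = 8369.4 MJ/h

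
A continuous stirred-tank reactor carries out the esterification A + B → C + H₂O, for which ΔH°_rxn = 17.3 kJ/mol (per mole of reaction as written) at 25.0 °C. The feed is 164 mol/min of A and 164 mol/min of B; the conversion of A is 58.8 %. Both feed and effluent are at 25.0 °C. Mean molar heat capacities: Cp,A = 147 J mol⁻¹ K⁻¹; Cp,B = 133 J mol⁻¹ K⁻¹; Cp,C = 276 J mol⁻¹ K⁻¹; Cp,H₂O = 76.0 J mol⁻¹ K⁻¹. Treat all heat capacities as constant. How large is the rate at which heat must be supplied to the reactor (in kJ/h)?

Extent of reaction ξ = 0.588 × 164 = 96.432 mol/min
Reaction term: ξ·ΔH°_rxn = 96.432 × 17.3 = 1668.3 kJ/min
Q = ΔH = 1668.3 kJ/min = 27.805 kW
Heat supplied = 100100 kJ/h

Q_in = 100000 kJ/h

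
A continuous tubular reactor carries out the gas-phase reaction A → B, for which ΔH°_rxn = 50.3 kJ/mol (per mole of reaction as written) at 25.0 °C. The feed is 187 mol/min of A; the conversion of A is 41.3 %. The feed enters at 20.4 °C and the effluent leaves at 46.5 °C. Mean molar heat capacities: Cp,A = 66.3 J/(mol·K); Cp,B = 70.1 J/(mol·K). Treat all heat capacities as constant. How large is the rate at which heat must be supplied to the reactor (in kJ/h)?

Q_in = 253000 kJ/h

Extent of reaction ξ = 0.413 × 187 = 77.231 mol/min
Reaction term: ξ·ΔH°_rxn = 77.231 × 50.3 = 3884.7 kJ/min
Sensible, feed 20.4→25 °C: 57.031 kJ/min
Outlet flows (mol/min): A 109.77, B 77.231
Sensible, products 25→46.5 °C: 272.87 kJ/min
Q = ΔH = 4214.6 kJ/min = 70.244 kW
Heat supplied = 252880 kJ/h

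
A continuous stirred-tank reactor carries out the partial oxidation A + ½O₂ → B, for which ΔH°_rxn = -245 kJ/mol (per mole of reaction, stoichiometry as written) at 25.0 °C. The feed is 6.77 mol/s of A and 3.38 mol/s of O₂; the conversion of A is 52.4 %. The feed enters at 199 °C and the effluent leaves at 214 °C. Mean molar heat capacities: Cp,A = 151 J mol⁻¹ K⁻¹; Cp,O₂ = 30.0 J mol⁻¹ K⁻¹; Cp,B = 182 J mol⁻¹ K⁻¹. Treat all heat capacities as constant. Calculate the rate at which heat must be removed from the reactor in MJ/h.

Extent of reaction ξ = 0.524 × 6.77 = 3.5475 mol/s
Reaction term: ξ·ΔH°_rxn = 3.5475 × -245 = -869.13 kJ/s
Sensible, feed 199→25 °C: -195.52 kJ/s
Outlet flows (mol/s): A 3.2225, O₂ 1.6063, B 3.5475
Sensible, products 25→214 °C: 223.1 kJ/s
Q = ΔH = -841.55 kJ/s = -841.55 kW
Heat removed = 3029.6 MJ/h

Q_out = 3030 MJ/h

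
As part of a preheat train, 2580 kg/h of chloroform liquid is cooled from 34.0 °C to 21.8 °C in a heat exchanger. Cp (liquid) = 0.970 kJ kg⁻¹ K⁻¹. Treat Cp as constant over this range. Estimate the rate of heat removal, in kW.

Q_c = 8.48 kW

Q = ṁ·Cp·ΔT = 2580 × 0.970 × (21.8 − 34.0) = -30532 kJ/h
Converting: 30532 / 3600 s = 8.481 kW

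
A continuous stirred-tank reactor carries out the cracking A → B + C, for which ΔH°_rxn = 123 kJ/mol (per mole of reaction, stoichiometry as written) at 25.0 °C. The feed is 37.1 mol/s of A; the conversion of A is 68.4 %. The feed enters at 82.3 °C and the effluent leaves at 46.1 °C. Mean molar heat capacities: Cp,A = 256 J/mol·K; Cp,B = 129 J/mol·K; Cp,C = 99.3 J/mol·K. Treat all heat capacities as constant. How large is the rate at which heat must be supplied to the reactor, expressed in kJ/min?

Q_in = 166000 kJ/min

Extent of reaction ξ = 0.684 × 37.1 = 25.376 mol/s
Reaction term: ξ·ΔH°_rxn = 25.376 × 123 = 3121.3 kJ/s
Sensible, feed 82.3→25 °C: -544.21 kJ/s
Outlet flows (mol/s): A 11.724, B 25.376, C 25.376
Sensible, products 25→46.1 °C: 185.57 kJ/s
Q = ΔH = 2762.7 kJ/s = 2762.7 kW
Heat supplied = 165760 kJ/min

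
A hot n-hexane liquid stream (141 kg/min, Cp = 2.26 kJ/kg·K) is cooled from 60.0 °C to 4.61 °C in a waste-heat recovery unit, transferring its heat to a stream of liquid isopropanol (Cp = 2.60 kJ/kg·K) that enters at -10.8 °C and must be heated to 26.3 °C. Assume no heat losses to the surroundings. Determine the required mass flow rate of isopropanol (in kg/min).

Heat released by hot stream: Q = 141 × 2.26 × (60.0 − 4.61) = 17651 kJ/min
Energy balance on cold side (adiabatic exchanger): Q = ṁ_c·Cp_c·(T_c,out − T_c,in)
ṁ_c = 17651 / [2.60 × (26.3 − -10.8)] = 182.98 kg/min

ṁ_c = 183 kg/min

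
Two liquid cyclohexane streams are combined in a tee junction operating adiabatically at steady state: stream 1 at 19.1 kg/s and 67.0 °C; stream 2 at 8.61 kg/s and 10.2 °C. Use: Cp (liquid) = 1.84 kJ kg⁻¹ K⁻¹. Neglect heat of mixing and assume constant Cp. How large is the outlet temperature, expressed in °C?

Energy balance with Q = 0: Σ ṁᵢCp,ᵢ(T_out − Tᵢ) = 0
Σ ṁᵢCp,ᵢTᵢ = 19.1×1.84×67.0 + 8.61×1.84×10.2 = 2516.2
Σ ṁᵢCp,ᵢ = 19.1×1.84 + 8.61×1.84 = 50.986
T_out = 2516.2 / 50.986 = 49.351 °C

T_out = 49.4 °C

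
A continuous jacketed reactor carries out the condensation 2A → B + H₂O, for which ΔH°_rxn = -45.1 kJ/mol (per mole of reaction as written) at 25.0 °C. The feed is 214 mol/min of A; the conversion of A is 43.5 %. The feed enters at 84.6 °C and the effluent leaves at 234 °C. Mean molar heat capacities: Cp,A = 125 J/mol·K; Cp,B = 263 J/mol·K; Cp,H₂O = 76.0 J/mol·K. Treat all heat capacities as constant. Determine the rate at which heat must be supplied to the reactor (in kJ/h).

Q_in = 166000 kJ/h

Extent of reaction ξ = 0.435 × 214 / 2 = 46.545 mol/min
Reaction term: ξ·ΔH°_rxn = 46.545 × -45.1 = -2099.2 kJ/min
Sensible, feed 84.6→25 °C: -1594.3 kJ/min
Outlet flows (mol/min): A 120.91, B 46.545, H₂O 46.545
Sensible, products 25→234 °C: 6456.5 kJ/min
Q = ΔH = 2763.1 kJ/min = 46.051 kW
Heat supplied = 165780 kJ/h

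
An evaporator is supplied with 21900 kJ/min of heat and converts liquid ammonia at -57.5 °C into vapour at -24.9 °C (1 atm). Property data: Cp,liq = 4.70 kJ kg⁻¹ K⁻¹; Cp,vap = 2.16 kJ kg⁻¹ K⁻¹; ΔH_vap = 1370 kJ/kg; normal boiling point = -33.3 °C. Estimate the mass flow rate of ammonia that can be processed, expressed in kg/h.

ṁ = 875 kg/h

Δh = 4.70×(-33.3−-57.5) + 1370 + 2.16×(-24.9−-33.3) = 1501.9 kJ/kg
Q = 21900 kJ/min = 365 kJ/s = 1.314e+06 kJ/h
ṁ = Q/Δh = 1.314e+06 / 1501.9 = 874.9 kg/h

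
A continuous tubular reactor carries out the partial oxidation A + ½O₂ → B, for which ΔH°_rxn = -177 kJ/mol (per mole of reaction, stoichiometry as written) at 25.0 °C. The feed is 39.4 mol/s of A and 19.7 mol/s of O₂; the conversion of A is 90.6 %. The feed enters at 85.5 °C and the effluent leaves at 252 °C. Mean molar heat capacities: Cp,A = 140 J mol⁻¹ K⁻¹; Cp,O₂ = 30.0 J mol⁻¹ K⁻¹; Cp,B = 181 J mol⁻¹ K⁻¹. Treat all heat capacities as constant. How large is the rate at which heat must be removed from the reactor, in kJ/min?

Extent of reaction ξ = 0.906 × 39.4 = 35.696 mol/s
Reaction term: ξ·ΔH°_rxn = 35.696 × -177 = -6318.3 kJ/s
Sensible, feed 85.5→25 °C: -369.47 kJ/s
Outlet flows (mol/s): A 3.7036, O₂ 1.8518, B 35.696
Sensible, products 25→252 °C: 1597 kJ/s
Q = ΔH = -5090.8 kJ/s = -5090.8 kW
Heat removed = 305450 kJ/min

Q_out = 305000 kJ/min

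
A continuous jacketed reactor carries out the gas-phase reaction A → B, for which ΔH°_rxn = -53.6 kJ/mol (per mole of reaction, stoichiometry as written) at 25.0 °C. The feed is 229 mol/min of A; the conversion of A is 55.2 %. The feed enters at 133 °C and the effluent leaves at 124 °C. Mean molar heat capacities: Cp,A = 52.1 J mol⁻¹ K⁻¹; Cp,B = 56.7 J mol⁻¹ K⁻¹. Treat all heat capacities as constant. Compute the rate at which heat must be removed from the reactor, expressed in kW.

Extent of reaction ξ = 0.552 × 229 = 126.41 mol/min
Reaction term: ξ·ΔH°_rxn = 126.41 × -53.6 = -6775.5 kJ/min
Sensible, feed 133→25 °C: -1288.5 kJ/min
Outlet flows (mol/min): A 102.59, B 126.41
Sensible, products 25→124 °C: 1238.7 kJ/min
Q = ΔH = -6825.3 kJ/min = -113.75 kW
Heat removed = 113.75 kW

Q_out = 114 kW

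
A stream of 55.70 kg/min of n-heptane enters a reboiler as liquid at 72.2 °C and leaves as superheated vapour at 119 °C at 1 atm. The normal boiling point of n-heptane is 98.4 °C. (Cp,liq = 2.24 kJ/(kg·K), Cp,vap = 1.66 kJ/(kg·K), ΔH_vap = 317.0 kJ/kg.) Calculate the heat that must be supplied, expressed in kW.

liquid 72.2→98.4 °C: 58.688 kJ/kg
vaporisation at 98.4 °C: 317 kJ/kg
vapour 98.4→119 °C: 34.196 kJ/kg
Δh = 58.688 + 317 + 34.196 = 409.88 kJ/kg
Q = ṁ·Δh = 55.70 kg/min × 409.88 kJ/kg = 22831 kJ/min
|Q| = 380.51 kW

Q = 381 kW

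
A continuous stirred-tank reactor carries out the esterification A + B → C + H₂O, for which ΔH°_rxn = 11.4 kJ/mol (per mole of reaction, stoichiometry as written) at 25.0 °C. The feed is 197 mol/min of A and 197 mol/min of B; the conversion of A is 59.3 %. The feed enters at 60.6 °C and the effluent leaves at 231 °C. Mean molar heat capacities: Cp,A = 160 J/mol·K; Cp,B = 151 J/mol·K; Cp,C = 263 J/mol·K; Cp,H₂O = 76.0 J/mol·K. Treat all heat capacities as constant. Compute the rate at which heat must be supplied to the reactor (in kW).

Q_in = 207 kW

Extent of reaction ξ = 0.593 × 197 = 116.82 mol/min
Reaction term: ξ·ΔH°_rxn = 116.82 × 11.4 = 1331.8 kJ/min
Sensible, feed 60.6→25 °C: -2181.1 kJ/min
Outlet flows (mol/min): A 80.179, B 80.179, C 116.82, H₂O 116.82
Sensible, products 25→231 °C: 13295 kJ/min
Q = ΔH = 12445 kJ/min = 207.42 kW
Heat supplied = 207.42 kW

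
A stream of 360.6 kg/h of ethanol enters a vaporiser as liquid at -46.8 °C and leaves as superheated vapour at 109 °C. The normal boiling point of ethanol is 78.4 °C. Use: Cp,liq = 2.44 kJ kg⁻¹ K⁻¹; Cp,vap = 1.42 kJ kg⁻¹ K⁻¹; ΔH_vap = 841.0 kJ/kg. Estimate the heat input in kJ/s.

Q = 119 kJ/s

liquid -46.8→78.4 °C: 305.49 kJ/kg
vaporisation at 78.4 °C: 841 kJ/kg
vapour 78.4→109 °C: 43.452 kJ/kg
Δh = 305.49 + 841 + 43.452 = 1189.9 kJ/kg
Q = ṁ·Δh = 360.6 kg/h × 1189.9 kJ/kg = 429090 kJ/h
|Q| = 119.19 kW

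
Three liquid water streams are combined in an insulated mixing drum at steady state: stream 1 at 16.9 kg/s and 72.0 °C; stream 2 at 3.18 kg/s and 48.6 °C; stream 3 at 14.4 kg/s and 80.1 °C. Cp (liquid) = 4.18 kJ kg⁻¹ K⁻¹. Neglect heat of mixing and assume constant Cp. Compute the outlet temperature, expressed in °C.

Adiabatic, steady state ⇒ Σ ṁᵢCp,ᵢ(T_out − Tᵢ) = 0
T_out = Σ ṁᵢCp,ᵢTᵢ / Σ ṁᵢCp,ᵢ
      = 10554 / 144.13 = 73.225 °C

T_out = 73.2 °C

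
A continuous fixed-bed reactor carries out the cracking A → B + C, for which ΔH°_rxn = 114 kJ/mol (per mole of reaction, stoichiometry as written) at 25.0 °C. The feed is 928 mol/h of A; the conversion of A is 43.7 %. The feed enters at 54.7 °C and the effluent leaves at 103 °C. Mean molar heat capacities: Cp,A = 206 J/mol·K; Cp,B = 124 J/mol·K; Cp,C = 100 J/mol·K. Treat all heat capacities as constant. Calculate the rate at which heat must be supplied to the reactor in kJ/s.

Extent of reaction ξ = 0.437 × 928 = 405.54 mol/h
Reaction term: ξ·ΔH°_rxn = 405.54 × 114 = 46231 kJ/h
Sensible, feed 54.7→25 °C: -5677.7 kJ/h
Outlet flows (mol/h): A 522.46, B 405.54, C 405.54
Sensible, products 25→103 °C: 15480 kJ/h
Q = ΔH = 56034 kJ/h = 15.565 kW
Heat supplied = 15.565 kJ/s

Q_in = 15.6 kJ/s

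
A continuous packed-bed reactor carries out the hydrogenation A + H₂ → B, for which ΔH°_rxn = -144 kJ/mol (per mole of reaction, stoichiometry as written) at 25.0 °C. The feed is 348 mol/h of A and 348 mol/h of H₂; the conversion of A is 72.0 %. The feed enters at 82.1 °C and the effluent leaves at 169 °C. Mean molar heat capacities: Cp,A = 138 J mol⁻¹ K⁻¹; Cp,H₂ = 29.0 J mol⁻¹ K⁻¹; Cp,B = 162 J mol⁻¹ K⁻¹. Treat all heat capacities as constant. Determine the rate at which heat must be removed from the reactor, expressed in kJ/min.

Q_out = 520 kJ/min

Extent of reaction ξ = 0.720 × 348 = 250.56 mol/h
Reaction term: ξ·ΔH°_rxn = 250.56 × -144 = -36081 kJ/h
Sensible, feed 82.1→25 °C: -3318.4 kJ/h
Outlet flows (mol/h): A 97.44, H₂ 97.44, B 250.56
Sensible, products 25→169 °C: 8188.3 kJ/h
Q = ΔH = -31211 kJ/h = -8.6697 kW
Heat removed = 520.18 kJ/min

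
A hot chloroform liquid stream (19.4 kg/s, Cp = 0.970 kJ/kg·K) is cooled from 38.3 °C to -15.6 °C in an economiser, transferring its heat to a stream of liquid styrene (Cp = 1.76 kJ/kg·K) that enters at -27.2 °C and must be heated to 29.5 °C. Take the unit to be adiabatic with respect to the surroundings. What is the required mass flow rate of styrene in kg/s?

Heat released by hot stream: Q = 19.4 × 0.970 × (38.3 − -15.6) = 1014.3 kJ/s
Energy balance on cold side (adiabatic exchanger): Q = ṁ_c·Cp_c·(T_c,out − T_c,in)
ṁ_c = 1014.3 / [1.76 × (29.5 − -27.2)] = 10.164 kg/s

ṁ_c = 10.2 kg/s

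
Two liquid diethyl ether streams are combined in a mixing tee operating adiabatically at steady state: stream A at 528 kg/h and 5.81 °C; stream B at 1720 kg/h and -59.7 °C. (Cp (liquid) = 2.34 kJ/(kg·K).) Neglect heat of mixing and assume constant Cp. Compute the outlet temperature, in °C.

No heat crosses the boundary, so H_out = H_in.
T_out = Σ ṁᵢCp,ᵢTᵢ / Σ ṁᵢCp,ᵢ
      = -233100 / 5260.3 = -44.313 °C

T_out = -44.3 °C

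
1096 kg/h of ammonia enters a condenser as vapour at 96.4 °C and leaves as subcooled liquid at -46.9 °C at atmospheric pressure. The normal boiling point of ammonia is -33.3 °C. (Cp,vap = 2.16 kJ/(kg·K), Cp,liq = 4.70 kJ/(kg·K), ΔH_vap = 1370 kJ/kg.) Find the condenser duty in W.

Q_c = 522000 W

vapour 96.4→-33.3 °C: -280.15 kJ/kg
condensation at -33.3 °C: -1370 kJ/kg
liquid -33.3→-46.9 °C: -63.92 kJ/kg
Δh = -280.15 + -1370 + -63.92 = -1714.1 kJ/kg
Q = ṁ·Δh = 1096 kg/h × -1714.1 kJ/kg = -1.8786e+06 kJ/h
|Q| = 521.84 kW = 521840 W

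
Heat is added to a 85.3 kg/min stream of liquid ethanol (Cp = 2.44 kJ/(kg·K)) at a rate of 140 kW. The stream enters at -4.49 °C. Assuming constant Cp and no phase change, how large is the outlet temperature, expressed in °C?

Q = 140 kW = 8400 kJ/min
ΔT = Q/(ṁ·Cp) = 8400/(85.3×2.44) = 40.359 K
T_out = -4.49 + 40.359 = 35.869 °C

T_out = 35.9 °C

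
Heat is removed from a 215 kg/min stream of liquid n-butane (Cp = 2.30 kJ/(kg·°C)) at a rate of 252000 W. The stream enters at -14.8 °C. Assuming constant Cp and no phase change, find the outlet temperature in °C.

Q = 252000 W = 15120 kJ/min
ΔT = Q/(ṁ·Cp) = 15120/(215×2.30) = 30.576 K
T_out = -14.8 − 30.576 = -45.376 °C

T_out = -45.4 °C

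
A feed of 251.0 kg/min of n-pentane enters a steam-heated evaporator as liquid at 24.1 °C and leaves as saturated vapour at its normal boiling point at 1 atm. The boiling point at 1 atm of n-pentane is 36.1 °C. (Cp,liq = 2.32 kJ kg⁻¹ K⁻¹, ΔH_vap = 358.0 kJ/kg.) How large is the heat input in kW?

Q = 1610 kW

liquid 24.1→36.1 °C: 27.84 kJ/kg
vaporisation at 36.1 °C: 358 kJ/kg
Δh = 27.84 + 358 = 385.84 kJ/kg
Q = ṁ·Δh = 251.0 kg/min × 385.84 kJ/kg = 96846 kJ/min
|Q| = 1614.1 kW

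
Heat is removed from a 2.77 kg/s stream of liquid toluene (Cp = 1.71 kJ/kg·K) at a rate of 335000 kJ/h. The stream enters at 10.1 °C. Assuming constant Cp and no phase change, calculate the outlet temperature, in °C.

Q = 335000 kJ/h = 93.056 kJ/s
ΔT = Q/(ṁ·Cp) = 93.056/(2.77×1.71) = 19.646 K
T_out = 10.1 − 19.646 = -9.5457 °C

T_out = -9.55 °C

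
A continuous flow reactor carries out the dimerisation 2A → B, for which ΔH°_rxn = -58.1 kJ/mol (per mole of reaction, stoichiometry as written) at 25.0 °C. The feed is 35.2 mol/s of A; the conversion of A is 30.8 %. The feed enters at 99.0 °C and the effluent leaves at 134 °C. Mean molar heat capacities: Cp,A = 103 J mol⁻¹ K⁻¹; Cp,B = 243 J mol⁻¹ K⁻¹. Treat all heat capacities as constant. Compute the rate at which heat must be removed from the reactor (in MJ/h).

Extent of reaction ξ = 0.308 × 35.2 / 2 = 5.4208 mol/s
Reaction term: ξ·ΔH°_rxn = 5.4208 × -58.1 = -314.95 kJ/s
Sensible, feed 99.0→25 °C: -268.29 kJ/s
Outlet flows (mol/s): A 24.358, B 5.4208
Sensible, products 25→134 °C: 417.05 kJ/s
Q = ΔH = -166.19 kJ/s = -166.19 kW
Heat removed = 598.29 MJ/h

Q_out = 598 MJ/h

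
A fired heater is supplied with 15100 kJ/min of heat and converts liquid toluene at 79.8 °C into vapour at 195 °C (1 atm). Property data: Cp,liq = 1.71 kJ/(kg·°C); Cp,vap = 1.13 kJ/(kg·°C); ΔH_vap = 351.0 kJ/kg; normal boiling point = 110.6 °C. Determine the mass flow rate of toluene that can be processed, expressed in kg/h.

Δh = 1.71×(110.6−79.8) + 351.0 + 1.13×(195−110.6) = 499.04 kJ/kg
Q = 15100 kJ/min = 251.67 kJ/s = 906000 kJ/h
ṁ = Q/Δh = 906000 / 499.04 = 1815.5 kg/h

ṁ = 1820 kg/h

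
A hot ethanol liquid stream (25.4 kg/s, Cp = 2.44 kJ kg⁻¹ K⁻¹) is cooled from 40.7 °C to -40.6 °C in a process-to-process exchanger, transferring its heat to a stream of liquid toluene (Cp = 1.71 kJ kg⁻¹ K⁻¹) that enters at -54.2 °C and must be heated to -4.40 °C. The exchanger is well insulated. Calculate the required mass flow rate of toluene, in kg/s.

Heat released by hot stream: Q = 25.4 × 2.44 × (40.7 − -40.6) = 5038.6 kJ/s
Energy balance on cold side (adiabatic exchanger): Q = ṁ_c·Cp_c·(T_c,out − T_c,in)
ṁ_c = 5038.6 / [1.71 × (-4.40 − -54.2)] = 59.168 kg/s

ṁ_c = 59.2 kg/s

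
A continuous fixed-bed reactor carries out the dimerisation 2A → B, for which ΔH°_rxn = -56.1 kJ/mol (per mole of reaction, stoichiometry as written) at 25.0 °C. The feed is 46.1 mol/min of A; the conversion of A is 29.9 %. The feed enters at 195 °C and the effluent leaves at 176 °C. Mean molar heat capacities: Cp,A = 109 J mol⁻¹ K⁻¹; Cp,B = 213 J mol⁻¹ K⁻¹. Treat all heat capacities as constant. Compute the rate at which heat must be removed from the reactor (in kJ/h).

Extent of reaction ξ = 0.299 × 46.1 / 2 = 6.8919 mol/min
Reaction term: ξ·ΔH°_rxn = 6.8919 × -56.1 = -386.64 kJ/min
Sensible, feed 195→25 °C: -854.23 kJ/min
Outlet flows (mol/min): A 32.316, B 6.8919
Sensible, products 25→176 °C: 753.56 kJ/min
Q = ΔH = -487.31 kJ/min = -8.1219 kW
Heat removed = 29239 kJ/h

Q_out = 29200 kJ/h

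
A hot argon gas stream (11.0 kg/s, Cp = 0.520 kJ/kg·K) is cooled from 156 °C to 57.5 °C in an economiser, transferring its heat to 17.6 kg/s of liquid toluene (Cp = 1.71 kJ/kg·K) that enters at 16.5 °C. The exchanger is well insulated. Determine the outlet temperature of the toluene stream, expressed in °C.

T_c,out = 35.2 °C

Heat released by hot stream: Q = 11.0 × 0.520 × (156 − 57.5) = 563.42 kJ/s
Energy balance on cold side (adiabatic exchanger): Q = ṁ_c·Cp_c·(T_c,out − T_c,in)
T_c,out = 16.5 + 563.42/(17.6 × 1.71) = 35.221 °C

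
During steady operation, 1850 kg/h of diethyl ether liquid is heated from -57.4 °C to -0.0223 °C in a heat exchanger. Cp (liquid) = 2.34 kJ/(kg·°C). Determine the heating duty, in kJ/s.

Q = 69.0 kJ/s

Q = ṁ·Cp·ΔT = 1850 × 2.34 × (-0.0223 − -57.4) = 248390 kJ/h
Converting: 248390 / 3600 s = 68.997 kW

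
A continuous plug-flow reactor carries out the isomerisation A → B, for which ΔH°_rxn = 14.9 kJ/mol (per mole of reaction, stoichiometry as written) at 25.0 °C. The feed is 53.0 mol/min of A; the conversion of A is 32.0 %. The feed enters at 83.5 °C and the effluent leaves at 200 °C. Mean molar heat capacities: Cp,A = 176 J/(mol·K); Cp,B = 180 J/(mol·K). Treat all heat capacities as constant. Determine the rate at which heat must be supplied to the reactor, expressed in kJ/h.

Q_in = 81100 kJ/h

Extent of reaction ξ = 0.320 × 53.0 = 16.96 mol/min
Reaction term: ξ·ΔH°_rxn = 16.96 × 14.9 = 252.7 kJ/min
Sensible, feed 83.5→25 °C: -545.69 kJ/min
Outlet flows (mol/min): A 36.04, B 16.96
Sensible, products 25→200 °C: 1644.3 kJ/min
Q = ΔH = 1351.3 kJ/min = 22.521 kW
Heat supplied = 81077 kJ/h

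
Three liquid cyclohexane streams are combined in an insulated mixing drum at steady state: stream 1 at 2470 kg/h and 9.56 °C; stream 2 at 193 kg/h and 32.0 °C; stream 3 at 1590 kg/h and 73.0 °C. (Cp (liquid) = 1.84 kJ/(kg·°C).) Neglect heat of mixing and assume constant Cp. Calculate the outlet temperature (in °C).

Energy balance with Q = 0: Σ ṁᵢCp,ᵢ(T_out − Tᵢ) = 0
T_out = Σ ṁᵢCp,ᵢTᵢ / Σ ṁᵢCp,ᵢ
      = 268380 / 7825.5 = 34.296 °C

T_out = 34.3 °C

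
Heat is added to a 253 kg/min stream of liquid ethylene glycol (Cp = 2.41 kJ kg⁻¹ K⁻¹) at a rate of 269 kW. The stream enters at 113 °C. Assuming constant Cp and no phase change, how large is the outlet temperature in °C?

Q = 269 kW = 16140 kJ/min
ΔT = Q/(ṁ·Cp) = 16140/(253×2.41) = 26.471 K
T_out = 113 + 26.471 = 139.47 °C

T_out = 139 °C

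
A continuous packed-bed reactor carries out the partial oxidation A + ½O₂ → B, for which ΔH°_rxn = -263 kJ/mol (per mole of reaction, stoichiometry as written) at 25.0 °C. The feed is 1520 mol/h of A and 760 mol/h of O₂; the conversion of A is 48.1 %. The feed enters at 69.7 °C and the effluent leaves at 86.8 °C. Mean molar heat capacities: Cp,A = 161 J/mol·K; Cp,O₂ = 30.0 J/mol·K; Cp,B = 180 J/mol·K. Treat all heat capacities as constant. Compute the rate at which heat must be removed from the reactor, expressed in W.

Extent of reaction ξ = 0.481 × 1520 = 731.12 mol/h
Reaction term: ξ·ΔH°_rxn = 731.12 × -263 = -192280 kJ/h
Sensible, feed 69.7→25 °C: -11958 kJ/h
Outlet flows (mol/h): A 788.88, O₂ 394.44, B 731.12
Sensible, products 25→86.8 °C: 16713 kJ/h
Q = ΔH = -187530 kJ/h = -52.091 kW
Heat removed = 52091 W

Q_out = 52100 W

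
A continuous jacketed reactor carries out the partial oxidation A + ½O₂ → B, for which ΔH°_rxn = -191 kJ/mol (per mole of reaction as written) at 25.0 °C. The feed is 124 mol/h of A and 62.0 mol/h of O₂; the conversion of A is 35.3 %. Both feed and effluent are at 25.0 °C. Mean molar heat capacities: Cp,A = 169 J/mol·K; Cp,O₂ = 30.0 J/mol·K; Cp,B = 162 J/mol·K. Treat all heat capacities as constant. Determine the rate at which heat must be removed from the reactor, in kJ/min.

Extent of reaction ξ = 0.353 × 124 = 43.772 mol/h
Reaction term: ξ·ΔH°_rxn = 43.772 × -191 = -8360.5 kJ/h
Q = ΔH = -8360.5 kJ/h = -2.3223 kW
Heat removed = 139.34 kJ/min

Q_out = 139 kJ/min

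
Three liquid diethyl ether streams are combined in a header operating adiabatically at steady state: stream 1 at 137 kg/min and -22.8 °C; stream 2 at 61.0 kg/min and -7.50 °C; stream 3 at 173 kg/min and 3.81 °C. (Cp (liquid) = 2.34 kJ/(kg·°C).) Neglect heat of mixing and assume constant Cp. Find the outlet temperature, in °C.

No heat crosses the boundary, so H_out = H_in.
T_out = Σ ṁᵢCp,ᵢTᵢ / Σ ṁᵢCp,ᵢ
      = -6837.4 / 868.14 = -7.8759 °C

T_out = -7.88 °C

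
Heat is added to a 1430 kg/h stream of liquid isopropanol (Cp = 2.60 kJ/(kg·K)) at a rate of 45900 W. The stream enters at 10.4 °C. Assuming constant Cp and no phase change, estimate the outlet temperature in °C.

Q = 45900 W = 165240 kJ/h
ΔT = Q/(ṁ·Cp) = 165240/(1430×2.60) = 44.443 K
T_out = 10.4 + 44.443 = 54.843 °C

T_out = 54.8 °C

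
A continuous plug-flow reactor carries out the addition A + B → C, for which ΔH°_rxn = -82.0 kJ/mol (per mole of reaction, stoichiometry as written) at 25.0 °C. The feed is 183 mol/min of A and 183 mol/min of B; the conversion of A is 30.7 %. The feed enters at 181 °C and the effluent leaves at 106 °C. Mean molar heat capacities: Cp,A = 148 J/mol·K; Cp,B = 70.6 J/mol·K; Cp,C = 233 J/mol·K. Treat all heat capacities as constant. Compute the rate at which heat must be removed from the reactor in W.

Extent of reaction ξ = 0.307 × 183 = 56.181 mol/min
Reaction term: ξ·ΔH°_rxn = 56.181 × -82.0 = -4606.8 kJ/min
Sensible, feed 181→25 °C: -6240.6 kJ/min
Outlet flows (mol/min): A 126.82, B 126.82, C 56.181
Sensible, products 25→106 °C: 3305.8 kJ/min
Q = ΔH = -7541.6 kJ/min = -125.69 kW
Heat removed = 125690 W

Q_out = 126000 W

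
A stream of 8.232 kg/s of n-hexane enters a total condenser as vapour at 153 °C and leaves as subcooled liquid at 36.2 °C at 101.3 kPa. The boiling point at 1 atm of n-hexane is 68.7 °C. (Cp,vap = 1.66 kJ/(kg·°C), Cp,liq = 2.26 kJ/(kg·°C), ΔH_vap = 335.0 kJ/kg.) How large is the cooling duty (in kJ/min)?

Q_c = 271000 kJ/min

vapour 153→68.7 °C: -139.94 kJ/kg
condensation at 68.7 °C: -335 kJ/kg
liquid 68.7→36.2 °C: -73.45 kJ/kg
Δh = -139.94 + -335 + -73.45 = -548.39 kJ/kg
Q = ṁ·Δh = 8.232 kg/s × -548.39 kJ/kg = -4514.3 kJ/s
|Q| = 4514.3 kW = 270860 kJ/min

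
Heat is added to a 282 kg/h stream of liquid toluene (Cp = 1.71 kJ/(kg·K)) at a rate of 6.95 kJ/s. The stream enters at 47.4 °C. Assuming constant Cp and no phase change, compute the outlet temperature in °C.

T_out = 99.3 °C

Q = 6.95 kJ/s = 25020 kJ/h
ΔT = Q/(ṁ·Cp) = 25020/(282×1.71) = 51.885 K
T_out = 47.4 + 51.885 = 99.285 °C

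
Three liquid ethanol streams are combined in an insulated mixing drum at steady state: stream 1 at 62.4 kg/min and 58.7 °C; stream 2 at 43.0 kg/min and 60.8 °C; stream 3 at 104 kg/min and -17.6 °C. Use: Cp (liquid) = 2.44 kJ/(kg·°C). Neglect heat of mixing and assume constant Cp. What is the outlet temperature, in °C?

T_out = 21.2 °C

Adiabatic, steady state ⇒ Σ ṁᵢCp,ᵢ(T_out − Tᵢ) = 0
Σ ṁᵢCp,ᵢTᵢ = 62.4×2.44×58.7 + 43.0×2.44×60.8 + 104×2.44×-17.6 = 10850
Σ ṁᵢCp,ᵢ = 62.4×2.44 + 43.0×2.44 + 104×2.44 = 510.94
T_out = 10850 / 510.94 = 21.236 °C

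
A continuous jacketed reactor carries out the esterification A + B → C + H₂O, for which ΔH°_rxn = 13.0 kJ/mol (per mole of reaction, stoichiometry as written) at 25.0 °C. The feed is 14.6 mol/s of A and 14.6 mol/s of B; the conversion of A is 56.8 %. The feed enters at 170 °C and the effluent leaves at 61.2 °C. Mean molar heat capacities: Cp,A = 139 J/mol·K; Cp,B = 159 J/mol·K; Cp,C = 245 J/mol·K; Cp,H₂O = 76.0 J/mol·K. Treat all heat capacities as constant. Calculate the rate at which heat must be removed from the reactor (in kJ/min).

Q_out = 21500 kJ/min

Extent of reaction ξ = 0.568 × 14.6 = 8.2928 mol/s
Reaction term: ξ·ΔH°_rxn = 8.2928 × 13.0 = 107.81 kJ/s
Sensible, feed 170→25 °C: -630.87 kJ/s
Outlet flows (mol/s): A 6.3072, B 6.3072, C 8.2928, H₂O 8.2928
Sensible, products 25→61.2 °C: 164.4 kJ/s
Q = ΔH = -358.66 kJ/s = -358.66 kW
Heat removed = 21519 kJ/min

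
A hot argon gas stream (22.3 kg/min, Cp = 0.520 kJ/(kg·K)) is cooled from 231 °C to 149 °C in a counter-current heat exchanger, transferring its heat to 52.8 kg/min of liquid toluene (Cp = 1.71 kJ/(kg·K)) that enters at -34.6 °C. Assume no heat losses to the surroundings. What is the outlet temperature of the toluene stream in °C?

Heat released by hot stream: Q = 22.3 × 0.520 × (231 − 149) = 950.87 kJ/min
Energy balance on cold side (adiabatic exchanger): Q = ṁ_c·Cp_c·(T_c,out − T_c,in)
T_c,out = -34.6 + 950.87/(52.8 × 1.71) = -24.068 °C

T_c,out = -24.1 °C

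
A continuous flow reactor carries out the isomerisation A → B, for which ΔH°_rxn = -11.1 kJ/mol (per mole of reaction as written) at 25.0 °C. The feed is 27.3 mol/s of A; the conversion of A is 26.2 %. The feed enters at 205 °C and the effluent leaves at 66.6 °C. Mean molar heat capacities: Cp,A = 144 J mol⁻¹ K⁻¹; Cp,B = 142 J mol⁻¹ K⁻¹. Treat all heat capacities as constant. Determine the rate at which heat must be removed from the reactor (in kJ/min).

Extent of reaction ξ = 0.262 × 27.3 = 7.1526 mol/s
Reaction term: ξ·ΔH°_rxn = 7.1526 × -11.1 = -79.394 kJ/s
Sensible, feed 205→25 °C: -707.62 kJ/s
Outlet flows (mol/s): A 20.147, B 7.1526
Sensible, products 25→66.6 °C: 162.94 kJ/s
Q = ΔH = -624.07 kJ/s = -624.07 kW
Heat removed = 37444 kJ/min

Q_out = 37400 kJ/min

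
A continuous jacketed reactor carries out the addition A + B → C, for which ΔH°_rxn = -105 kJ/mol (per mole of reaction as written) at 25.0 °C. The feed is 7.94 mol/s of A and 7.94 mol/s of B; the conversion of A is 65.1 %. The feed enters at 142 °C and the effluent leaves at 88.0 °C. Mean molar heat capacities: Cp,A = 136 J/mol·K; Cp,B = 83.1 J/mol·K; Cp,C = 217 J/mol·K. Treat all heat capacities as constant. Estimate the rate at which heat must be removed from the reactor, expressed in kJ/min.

Extent of reaction ξ = 0.651 × 7.94 = 5.1689 mol/s
Reaction term: ξ·ΔH°_rxn = 5.1689 × -105 = -542.74 kJ/s
Sensible, feed 142→25 °C: -203.54 kJ/s
Outlet flows (mol/s): A 2.7711, B 2.7711, C 5.1689
Sensible, products 25→88.0 °C: 108.91 kJ/s
Q = ΔH = -637.36 kJ/s = -637.36 kW
Heat removed = 38242 kJ/min

Q_out = 38200 kJ/min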